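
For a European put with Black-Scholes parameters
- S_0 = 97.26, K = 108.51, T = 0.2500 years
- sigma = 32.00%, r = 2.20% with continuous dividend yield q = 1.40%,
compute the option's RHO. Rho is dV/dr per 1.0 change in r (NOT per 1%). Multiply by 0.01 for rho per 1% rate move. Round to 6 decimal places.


d1 = -0.5915908104; d2 = -0.7515908104
phi(d1) = 0.3348982996; exp(-qT) = 0.9965061179; exp(-rT) = 0.9945150973
N(-d2) = 0.7738514143
Rho = -K*T*exp(-rT)*N(-d2) = -108.5100 * 0.2500 * 0.9945150973 * 0.7738514143 = -20.877512

Answer: Rho = -20.877512


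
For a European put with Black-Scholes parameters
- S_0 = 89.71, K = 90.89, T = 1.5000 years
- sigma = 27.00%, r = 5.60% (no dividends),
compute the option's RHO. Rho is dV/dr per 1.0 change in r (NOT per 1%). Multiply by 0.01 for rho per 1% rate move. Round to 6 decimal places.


Answer: Rho = -60.217795

Derivation:
d1 = 0.3798440722; d2 = 0.0491629570
phi(d1) = 0.3711758673; exp(-qT) = 1.0000000000; exp(-rT) = 0.9194312561
N(-d2) = 0.4803947158
Rho = -K*T*exp(-rT)*N(-d2) = -90.8900 * 1.5000 * 0.9194312561 * 0.4803947158 = -60.217795


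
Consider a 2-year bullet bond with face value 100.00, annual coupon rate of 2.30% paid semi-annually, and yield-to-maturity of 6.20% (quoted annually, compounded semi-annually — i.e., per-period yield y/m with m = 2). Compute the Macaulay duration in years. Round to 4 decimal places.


Answer: Macaulay duration = 1.9646 years

Derivation:
Coupon per period c = face * coupon_rate / m = 1.150000
Periods per year m = 2; per-period yield y/m = 0.031000
Number of cashflows N = 4
Cashflows (t years, CF_t, discount factor 1/(1+y/m)^(m*t), PV):
  t = 0.5000: CF_t = 1.150000, DF = 0.969932, PV = 1.115422
  t = 1.0000: CF_t = 1.150000, DF = 0.940768, PV = 1.081884
  t = 1.5000: CF_t = 1.150000, DF = 0.912481, PV = 1.049354
  t = 2.0000: CF_t = 101.150000, DF = 0.885045, PV = 89.522299
Price P = sum_t PV_t = 92.768958
Macaulay numerator sum_t t * PV_t:
  t * PV_t at t = 0.5000: 0.557711
  t * PV_t at t = 1.0000: 1.081884
  t * PV_t at t = 1.5000: 1.574030
  t * PV_t at t = 2.0000: 179.044598
Macaulay duration D = (sum_t t * PV_t) / P = 182.258223 / 92.768958 = 1.964647


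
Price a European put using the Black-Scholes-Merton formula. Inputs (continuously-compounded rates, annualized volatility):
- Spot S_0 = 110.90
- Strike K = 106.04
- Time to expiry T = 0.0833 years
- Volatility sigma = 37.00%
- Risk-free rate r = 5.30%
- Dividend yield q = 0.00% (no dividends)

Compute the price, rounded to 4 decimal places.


Answer: Price = 2.4260

Derivation:
d1 = (ln(S/K) + (r - q + 0.5*sigma^2) * T) / (sigma * sqrt(T)) = 0.51437497
d2 = d1 - sigma * sqrt(T) = 0.40758653
exp(-rT) = 0.99559483; exp(-qT) = 1.00000000
P = K * exp(-rT) * N(-d2) - S_0 * exp(-qT) * N(-d1)
N(-d1) = 0.30349493; N(-d2) = 0.34178863
P = 106.0400 * 0.99559483 * 0.34178863 - 110.9000 * 1.00000000 * 0.30349493 = 2.4260


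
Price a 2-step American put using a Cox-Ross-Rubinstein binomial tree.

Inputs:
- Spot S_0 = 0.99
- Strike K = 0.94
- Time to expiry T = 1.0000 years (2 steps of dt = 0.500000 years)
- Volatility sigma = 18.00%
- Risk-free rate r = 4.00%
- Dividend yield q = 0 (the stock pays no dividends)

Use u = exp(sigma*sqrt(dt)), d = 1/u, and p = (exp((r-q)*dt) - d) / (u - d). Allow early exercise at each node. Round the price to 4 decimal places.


Answer: Price = V(0,0) = 0.0340

Derivation:
dt = T/N = 0.500000
u = exp(sigma*sqrt(dt)) = 1.135734; d = 1/u = 0.880488
p = (exp((r-q)*dt) - d) / (u - d) = 0.547368
Discount per step: exp(-r*dt) = 0.980199
Stock lattice S(k, i) with i counting down-moves:
  k=0: S(0,0) = 0.9900
  k=1: S(1,0) = 1.1244; S(1,1) = 0.8717
  k=2: S(2,0) = 1.2770; S(2,1) = 0.9900; S(2,2) = 0.7675
Terminal payoffs V(N, i) = max(K - S_T, 0):
  V(2,0) = 0.000000; V(2,1) = 0.000000; V(2,2) = 0.172494
Backward induction: V(k, i) = exp(-r*dt) * [p * V(k+1, i) + (1-p) * V(k+1, i+1)]; then take max(V_cont, immediate exercise) for American.
  V(1,0) = exp(-r*dt) * [p*0.000000 + (1-p)*0.000000] = 0.000000; exercise = 0.000000; V(1,0) = max -> 0.000000
  V(1,1) = exp(-r*dt) * [p*0.000000 + (1-p)*0.172494] = 0.076530; exercise = 0.068317; V(1,1) = max -> 0.076530
  V(0,0) = exp(-r*dt) * [p*0.000000 + (1-p)*0.076530] = 0.033954; exercise = 0.000000; V(0,0) = max -> 0.033954


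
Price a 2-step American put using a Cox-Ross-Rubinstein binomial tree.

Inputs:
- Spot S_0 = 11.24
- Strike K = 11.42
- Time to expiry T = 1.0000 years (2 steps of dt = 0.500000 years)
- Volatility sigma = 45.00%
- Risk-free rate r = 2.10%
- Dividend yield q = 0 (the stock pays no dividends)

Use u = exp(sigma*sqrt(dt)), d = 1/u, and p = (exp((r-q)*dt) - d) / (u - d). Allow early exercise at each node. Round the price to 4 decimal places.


Answer: Price = V(0,0) = 1.8490

Derivation:
dt = T/N = 0.500000
u = exp(sigma*sqrt(dt)) = 1.374648; d = 1/u = 0.727459
p = (exp((r-q)*dt) - d) / (u - d) = 0.437424
Discount per step: exp(-r*dt) = 0.989555
Stock lattice S(k, i) with i counting down-moves:
  k=0: S(0,0) = 11.2400
  k=1: S(1,0) = 15.4510; S(1,1) = 8.1766
  k=2: S(2,0) = 21.2398; S(2,1) = 11.2400; S(2,2) = 5.9482
Terminal payoffs V(N, i) = max(K - S_T, 0):
  V(2,0) = 0.000000; V(2,1) = 0.180000; V(2,2) = 5.471835
Backward induction: V(k, i) = exp(-r*dt) * [p * V(k+1, i) + (1-p) * V(k+1, i+1)]; then take max(V_cont, immediate exercise) for American.
  V(1,0) = exp(-r*dt) * [p*0.000000 + (1-p)*0.180000] = 0.100206; exercise = 0.000000; V(1,0) = max -> 0.100206
  V(1,1) = exp(-r*dt) * [p*0.180000 + (1-p)*5.471835] = 3.124082; exercise = 3.243364; V(1,1) = max -> 3.243364
  V(0,0) = exp(-r*dt) * [p*0.100206 + (1-p)*3.243364] = 1.848954; exercise = 0.180000; V(0,0) = max -> 1.848954


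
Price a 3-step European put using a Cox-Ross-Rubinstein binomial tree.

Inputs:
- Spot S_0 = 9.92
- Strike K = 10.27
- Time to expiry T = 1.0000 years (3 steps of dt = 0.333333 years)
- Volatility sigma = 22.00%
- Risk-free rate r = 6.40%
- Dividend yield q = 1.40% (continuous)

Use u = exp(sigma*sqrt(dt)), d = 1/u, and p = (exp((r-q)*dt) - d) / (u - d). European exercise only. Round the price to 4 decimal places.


dt = T/N = 0.333333
u = exp(sigma*sqrt(dt)) = 1.135436; d = 1/u = 0.880719
p = (exp((r-q)*dt) - d) / (u - d) = 0.534269
Discount per step: exp(-r*dt) = 0.978893
Stock lattice S(k, i) with i counting down-moves:
  k=0: S(0,0) = 9.9200
  k=1: S(1,0) = 11.2635; S(1,1) = 8.7367
  k=2: S(2,0) = 12.7890; S(2,1) = 9.9200; S(2,2) = 7.6946
  k=3: S(3,0) = 14.5211; S(3,1) = 11.2635; S(3,2) = 8.7367; S(3,3) = 6.7768
Terminal payoffs V(N, i) = max(K - S_T, 0):
  V(3,0) = 0.000000; V(3,1) = 0.000000; V(3,2) = 1.533271; V(3,3) = 3.493222
Backward induction: V(k, i) = exp(-r*dt) * [p * V(k+1, i) + (1-p) * V(k+1, i+1)].
  V(2,0) = exp(-r*dt) * [p*0.000000 + (1-p)*0.000000] = 0.000000
  V(2,1) = exp(-r*dt) * [p*0.000000 + (1-p)*1.533271] = 0.699020
  V(2,2) = exp(-r*dt) * [p*1.533271 + (1-p)*3.493222] = 2.394451
  V(1,0) = exp(-r*dt) * [p*0.000000 + (1-p)*0.699020] = 0.318684
  V(1,1) = exp(-r*dt) * [p*0.699020 + (1-p)*2.394451] = 1.457214
  V(0,0) = exp(-r*dt) * [p*0.318684 + (1-p)*1.457214] = 0.831015

Answer: Price = V(0,0) = 0.8310


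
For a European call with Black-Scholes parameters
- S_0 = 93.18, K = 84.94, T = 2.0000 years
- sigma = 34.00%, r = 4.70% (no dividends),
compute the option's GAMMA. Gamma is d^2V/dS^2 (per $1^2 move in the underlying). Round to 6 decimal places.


d1 = 0.6284681497; d2 = 0.1476355385
phi(d1) = 0.3274484500; exp(-qT) = 1.0000000000; exp(-rT) = 0.9102827622
Gamma = exp(-qT) * phi(d1) / (S * sigma * sqrt(T)) = 1.0000000000 * 0.3274484500 / (93.1800 * 0.3400 * 1.4142135624) = 0.007308

Answer: Gamma = 0.007308


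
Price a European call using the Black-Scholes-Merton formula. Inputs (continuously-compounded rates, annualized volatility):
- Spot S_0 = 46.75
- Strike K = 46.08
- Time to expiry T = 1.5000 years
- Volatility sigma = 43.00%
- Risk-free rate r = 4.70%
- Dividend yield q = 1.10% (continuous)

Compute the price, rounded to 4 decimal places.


d1 = (ln(S/K) + (r - q + 0.5*sigma^2) * T) / (sigma * sqrt(T)) = 0.39326698
d2 = d1 - sigma * sqrt(T) = -0.13337331
exp(-rT) = 0.93192774; exp(-qT) = 0.98363538
C = S_0 * exp(-qT) * N(d1) - K * exp(-rT) * N(d2)
N(d1) = 0.65293885; N(d2) = 0.44694908
C = 46.7500 * 0.98363538 * 0.65293885 - 46.0800 * 0.93192774 * 0.44694908 = 10.8319

Answer: Price = 10.8319


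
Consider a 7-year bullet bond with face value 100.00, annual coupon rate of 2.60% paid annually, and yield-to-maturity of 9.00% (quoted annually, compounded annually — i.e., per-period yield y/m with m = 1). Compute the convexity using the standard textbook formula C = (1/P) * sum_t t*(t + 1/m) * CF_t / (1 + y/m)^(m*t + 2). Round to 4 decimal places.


Answer: Convexity = 41.4411

Derivation:
Coupon per period c = face * coupon_rate / m = 2.600000
Periods per year m = 1; per-period yield y/m = 0.090000
Number of cashflows N = 7
Cashflows (t years, CF_t, discount factor 1/(1+y/m)^(m*t), PV):
  t = 1.0000: CF_t = 2.600000, DF = 0.917431, PV = 2.385321
  t = 2.0000: CF_t = 2.600000, DF = 0.841680, PV = 2.188368
  t = 3.0000: CF_t = 2.600000, DF = 0.772183, PV = 2.007677
  t = 4.0000: CF_t = 2.600000, DF = 0.708425, PV = 1.841906
  t = 5.0000: CF_t = 2.600000, DF = 0.649931, PV = 1.689822
  t = 6.0000: CF_t = 2.600000, DF = 0.596267, PV = 1.550295
  t = 7.0000: CF_t = 102.600000, DF = 0.547034, PV = 56.125714
Price P = sum_t PV_t = 67.789102
Convexity numerator sum_t t*(t + 1/m) * CF_t / (1+y/m)^(m*t + 2):
  t = 1.0000: term = 4.015354
  t = 2.0000: term = 11.051433
  t = 3.0000: term = 20.277859
  t = 4.0000: term = 31.005901
  t = 5.0000: term = 42.668671
  t = 6.0000: term = 54.803798
  t = 7.0000: term = 2645.433850
Convexity = (1/P) * sum = 2809.256866 / 67.789102 = 41.441128


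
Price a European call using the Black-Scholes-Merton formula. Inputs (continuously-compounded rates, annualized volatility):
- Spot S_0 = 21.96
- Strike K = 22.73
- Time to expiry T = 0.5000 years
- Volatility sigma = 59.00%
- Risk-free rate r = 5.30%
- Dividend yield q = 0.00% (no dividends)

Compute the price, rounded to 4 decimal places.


Answer: Price = 3.5560

Derivation:
d1 = (ln(S/K) + (r - q + 0.5*sigma^2) * T) / (sigma * sqrt(T)) = 0.18950936
d2 = d1 - sigma * sqrt(T) = -0.22768364
exp(-rT) = 0.97384804; exp(-qT) = 1.00000000
C = S_0 * exp(-qT) * N(d1) - K * exp(-rT) * N(d2)
N(d1) = 0.57515319; N(d2) = 0.40994610
C = 21.9600 * 1.00000000 * 0.57515319 - 22.7300 * 0.97384804 * 0.40994610 = 3.5560


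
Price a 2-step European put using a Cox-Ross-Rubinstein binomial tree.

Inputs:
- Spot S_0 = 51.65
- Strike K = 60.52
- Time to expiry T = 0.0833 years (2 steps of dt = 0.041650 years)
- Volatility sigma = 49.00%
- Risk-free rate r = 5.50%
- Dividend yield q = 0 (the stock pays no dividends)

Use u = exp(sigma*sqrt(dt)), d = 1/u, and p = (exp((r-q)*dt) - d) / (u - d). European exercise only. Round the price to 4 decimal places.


dt = T/N = 0.041650
u = exp(sigma*sqrt(dt)) = 1.105172; d = 1/u = 0.904837
p = (exp((r-q)*dt) - d) / (u - d) = 0.486468
Discount per step: exp(-r*dt) = 0.997712
Stock lattice S(k, i) with i counting down-moves:
  k=0: S(0,0) = 51.6500
  k=1: S(1,0) = 57.0821; S(1,1) = 46.7348
  k=2: S(2,0) = 63.0856; S(2,1) = 51.6500; S(2,2) = 42.2874
Terminal payoffs V(N, i) = max(K - S_T, 0):
  V(2,0) = 0.000000; V(2,1) = 8.870000; V(2,2) = 18.232626
Backward induction: V(k, i) = exp(-r*dt) * [p * V(k+1, i) + (1-p) * V(k+1, i+1)].
  V(1,0) = exp(-r*dt) * [p*0.000000 + (1-p)*8.870000] = 4.544604
  V(1,1) = exp(-r*dt) * [p*8.870000 + (1-p)*18.232626] = 13.646708
  V(0,0) = exp(-r*dt) * [p*4.544604 + (1-p)*13.646708] = 9.197729

Answer: Price = V(0,0) = 9.1977


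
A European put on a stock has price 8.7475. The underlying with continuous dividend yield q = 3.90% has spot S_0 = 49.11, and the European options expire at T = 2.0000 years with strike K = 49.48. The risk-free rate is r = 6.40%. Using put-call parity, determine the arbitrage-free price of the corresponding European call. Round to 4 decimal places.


Answer: Call price = 10.6374

Derivation:
Put-call parity: C - P = S_0 * exp(-qT) - K * exp(-rT).
S_0 * exp(-qT) = 49.1100 * 0.92496443 = 45.42500299
K * exp(-rT) = 49.4800 * 0.87985338 = 43.53514520
C = P + S*exp(-qT) - K*exp(-rT)
C = 8.7475 + 45.42500299 - 43.53514520 = 10.6374


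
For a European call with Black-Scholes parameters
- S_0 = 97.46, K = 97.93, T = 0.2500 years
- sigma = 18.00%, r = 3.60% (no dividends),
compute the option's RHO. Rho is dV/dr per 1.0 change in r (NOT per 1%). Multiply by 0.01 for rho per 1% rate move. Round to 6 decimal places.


Answer: Rho = 12.146533

Derivation:
d1 = 0.0915455520; d2 = 0.0015455520
phi(d1) = 0.3972740925; exp(-qT) = 1.0000000000; exp(-rT) = 0.9910403788
N(d2) = 0.5006165858
Rho = K*T*exp(-rT)*N(d2) = 97.9300 * 0.2500 * 0.9910403788 * 0.5006165858 = 12.146533


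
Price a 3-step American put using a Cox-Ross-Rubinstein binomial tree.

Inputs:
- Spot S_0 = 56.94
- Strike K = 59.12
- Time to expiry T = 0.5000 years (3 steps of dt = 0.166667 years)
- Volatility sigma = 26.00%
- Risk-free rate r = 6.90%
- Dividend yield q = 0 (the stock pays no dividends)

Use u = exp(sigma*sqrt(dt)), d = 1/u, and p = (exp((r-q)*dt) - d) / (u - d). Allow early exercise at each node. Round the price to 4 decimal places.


Answer: Price = V(0,0) = 4.6466

Derivation:
dt = T/N = 0.166667
u = exp(sigma*sqrt(dt)) = 1.111983; d = 1/u = 0.899295
p = (exp((r-q)*dt) - d) / (u - d) = 0.527871
Discount per step: exp(-r*dt) = 0.988566
Stock lattice S(k, i) with i counting down-moves:
  k=0: S(0,0) = 56.9400
  k=1: S(1,0) = 63.3163; S(1,1) = 51.2058
  k=2: S(2,0) = 70.4066; S(2,1) = 56.9400; S(2,2) = 46.0491
  k=3: S(3,0) = 78.2909; S(3,1) = 63.3163; S(3,2) = 51.2058; S(3,3) = 41.4117
Terminal payoffs V(N, i) = max(K - S_T, 0):
  V(3,0) = 0.000000; V(3,1) = 0.000000; V(3,2) = 7.914163; V(3,3) = 17.708260
Backward induction: V(k, i) = exp(-r*dt) * [p * V(k+1, i) + (1-p) * V(k+1, i+1)]; then take max(V_cont, immediate exercise) for American.
  V(2,0) = exp(-r*dt) * [p*0.000000 + (1-p)*0.000000] = 0.000000; exercise = 0.000000; V(2,0) = max -> 0.000000
  V(2,1) = exp(-r*dt) * [p*0.000000 + (1-p)*7.914163] = 3.693785; exercise = 2.180000; V(2,1) = max -> 3.693785
  V(2,2) = exp(-r*dt) * [p*7.914163 + (1-p)*17.708260] = 12.394880; exercise = 13.070865; V(2,2) = max -> 13.070865
  V(1,0) = exp(-r*dt) * [p*0.000000 + (1-p)*3.693785] = 1.724004; exercise = 0.000000; V(1,0) = max -> 1.724004
  V(1,1) = exp(-r*dt) * [p*3.693785 + (1-p)*13.070865] = 8.028123; exercise = 7.914163; V(1,1) = max -> 8.028123
  V(0,0) = exp(-r*dt) * [p*1.724004 + (1-p)*8.028123] = 4.646619; exercise = 2.180000; V(0,0) = max -> 4.646619


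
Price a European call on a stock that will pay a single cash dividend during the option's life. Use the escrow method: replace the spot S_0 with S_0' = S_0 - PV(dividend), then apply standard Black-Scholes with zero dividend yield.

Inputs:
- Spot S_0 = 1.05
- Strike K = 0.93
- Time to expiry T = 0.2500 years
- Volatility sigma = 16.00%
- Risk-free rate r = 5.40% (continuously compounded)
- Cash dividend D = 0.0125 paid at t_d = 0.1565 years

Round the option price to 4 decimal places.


Answer: Price = 0.1222

Derivation:
PV(D) = D * exp(-r * t_d) = 0.0125 * 0.99158461 = 0.01239481
S_0' = S_0 - PV(D) = 1.0500 - 0.01239481 = 1.03760519
d1 = (ln(S_0'/K) + (r + sigma^2/2)*T) / (sigma*sqrt(T)) = 1.57732564
d2 = d1 - sigma*sqrt(T) = 1.49732564
exp(-rT) = 0.98659072
N(d1) = 0.94263969; N(d2) = 0.93284573
C = S_0' * N(d1) - K * exp(-rT) * N(d2) = 1.03760519 * 0.94263969 - 0.9300 * 0.98659072 * 0.93284573 = 0.1222


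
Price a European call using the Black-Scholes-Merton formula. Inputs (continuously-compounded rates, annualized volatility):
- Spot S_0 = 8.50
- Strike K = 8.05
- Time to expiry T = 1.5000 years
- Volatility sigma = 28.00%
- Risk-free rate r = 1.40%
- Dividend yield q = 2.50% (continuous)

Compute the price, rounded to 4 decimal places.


Answer: Price = 1.2527

Derivation:
d1 = (ln(S/K) + (r - q + 0.5*sigma^2) * T) / (sigma * sqrt(T)) = 0.28196564
d2 = d1 - sigma * sqrt(T) = -0.06096292
exp(-rT) = 0.97921896; exp(-qT) = 0.96319442
C = S_0 * exp(-qT) * N(d1) - K * exp(-rT) * N(d2)
N(d1) = 0.61101507; N(d2) = 0.47569437
C = 8.5000 * 0.96319442 * 0.61101507 - 8.0500 * 0.97921896 * 0.47569437 = 1.2527


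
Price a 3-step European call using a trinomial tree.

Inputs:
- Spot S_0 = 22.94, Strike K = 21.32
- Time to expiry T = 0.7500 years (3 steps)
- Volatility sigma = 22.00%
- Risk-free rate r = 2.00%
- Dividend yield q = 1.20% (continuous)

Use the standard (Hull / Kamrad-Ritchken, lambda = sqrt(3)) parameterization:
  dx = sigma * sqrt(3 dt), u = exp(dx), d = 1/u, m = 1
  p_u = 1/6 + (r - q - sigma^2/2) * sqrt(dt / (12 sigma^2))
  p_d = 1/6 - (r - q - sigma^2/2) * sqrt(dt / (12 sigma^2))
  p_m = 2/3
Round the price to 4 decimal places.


dt = T/N = 0.250000; dx = sigma*sqrt(3*dt) = 0.190526
u = exp(dx) = 1.209885; d = 1/u = 0.826525
p_u = 0.156038, p_m = 0.666667, p_d = 0.177295
Discount per step: exp(-r*dt) = 0.995012
Stock lattice S(k, j) with j the centered position index:
  k=0: S(0,+0) = 22.9400
  k=1: S(1,-1) = 18.9605; S(1,+0) = 22.9400; S(1,+1) = 27.7548
  k=2: S(2,-2) = 15.6713; S(2,-1) = 18.9605; S(2,+0) = 22.9400; S(2,+1) = 27.7548; S(2,+2) = 33.5801
  k=3: S(3,-3) = 12.9527; S(3,-2) = 15.6713; S(3,-1) = 18.9605; S(3,+0) = 22.9400; S(3,+1) = 27.7548; S(3,+2) = 33.5801; S(3,+3) = 40.6281
Terminal payoffs V(N, j) = max(S_T - K, 0):
  V(3,-3) = 0.000000; V(3,-2) = 0.000000; V(3,-1) = 0.000000; V(3,+0) = 1.620000; V(3,+1) = 6.434770; V(3,+2) = 12.260089; V(3,+3) = 19.308057
Backward induction: V(k, j) = exp(-r*dt) * [p_u * V(k+1, j+1) + p_m * V(k+1, j) + p_d * V(k+1, j-1)]
  V(2,-2) = exp(-r*dt) * [p_u*0.000000 + p_m*0.000000 + p_d*0.000000] = 0.000000
  V(2,-1) = exp(-r*dt) * [p_u*1.620000 + p_m*0.000000 + p_d*0.000000] = 0.251521
  V(2,+0) = exp(-r*dt) * [p_u*6.434770 + p_m*1.620000 + p_d*0.000000] = 2.073675
  V(2,+1) = exp(-r*dt) * [p_u*12.260089 + p_m*6.434770 + p_d*1.620000] = 6.457737
  V(2,+2) = exp(-r*dt) * [p_u*19.308057 + p_m*12.260089 + p_d*6.434770] = 12.265558
  V(1,-1) = exp(-r*dt) * [p_u*2.073675 + p_m*0.251521 + p_d*0.000000] = 0.488803
  V(1,+0) = exp(-r*dt) * [p_u*6.457737 + p_m*2.073675 + p_d*0.251521] = 2.422554
  V(1,+1) = exp(-r*dt) * [p_u*12.265558 + p_m*6.457737 + p_d*2.073675] = 6.553854
  V(0,+0) = exp(-r*dt) * [p_u*6.553854 + p_m*2.422554 + p_d*0.488803] = 2.710762

Answer: Price = V(0,0) = 2.7108


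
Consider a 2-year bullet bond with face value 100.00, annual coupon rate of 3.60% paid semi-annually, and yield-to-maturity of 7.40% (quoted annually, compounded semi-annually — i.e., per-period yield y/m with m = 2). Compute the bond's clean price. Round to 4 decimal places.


Answer: Price = 93.0542

Derivation:
Coupon per period c = face * coupon_rate / m = 1.800000
Periods per year m = 2; per-period yield y/m = 0.037000
Number of cashflows N = 4
Cashflows (t years, CF_t, discount factor 1/(1+y/m)^(m*t), PV):
  t = 0.5000: CF_t = 1.800000, DF = 0.964320, PV = 1.735776
  t = 1.0000: CF_t = 1.800000, DF = 0.929913, PV = 1.673844
  t = 1.5000: CF_t = 1.800000, DF = 0.896734, PV = 1.614122
  t = 2.0000: CF_t = 101.800000, DF = 0.864739, PV = 88.030416
Price P = sum_t PV_t = 93.054158


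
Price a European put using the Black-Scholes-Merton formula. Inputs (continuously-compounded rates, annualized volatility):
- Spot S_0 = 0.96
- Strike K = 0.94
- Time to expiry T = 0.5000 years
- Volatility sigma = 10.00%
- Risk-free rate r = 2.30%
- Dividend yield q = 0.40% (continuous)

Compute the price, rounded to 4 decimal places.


Answer: Price = 0.0146

Derivation:
d1 = (ln(S/K) + (r - q + 0.5*sigma^2) * T) / (sigma * sqrt(T)) = 0.46744580
d2 = d1 - sigma * sqrt(T) = 0.39673512
exp(-rT) = 0.98856587; exp(-qT) = 0.99800200
P = K * exp(-rT) * N(-d2) - S_0 * exp(-qT) * N(-d1)
N(-d1) = 0.32009048; N(-d2) = 0.34578140
P = 0.9400 * 0.98856587 * 0.34578140 - 0.9600 * 0.99800200 * 0.32009048 = 0.0146


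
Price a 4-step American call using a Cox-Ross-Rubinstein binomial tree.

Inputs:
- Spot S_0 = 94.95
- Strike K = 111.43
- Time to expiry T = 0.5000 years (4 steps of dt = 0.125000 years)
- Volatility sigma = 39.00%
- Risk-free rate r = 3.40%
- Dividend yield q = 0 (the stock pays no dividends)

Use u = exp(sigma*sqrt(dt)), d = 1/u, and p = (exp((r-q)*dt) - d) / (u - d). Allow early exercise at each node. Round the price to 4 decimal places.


Answer: Price = V(0,0) = 5.9144

Derivation:
dt = T/N = 0.125000
u = exp(sigma*sqrt(dt)) = 1.147844; d = 1/u = 0.871198
p = (exp((r-q)*dt) - d) / (u - d) = 0.480978
Discount per step: exp(-r*dt) = 0.995759
Stock lattice S(k, i) with i counting down-moves:
  k=0: S(0,0) = 94.9500
  k=1: S(1,0) = 108.9878; S(1,1) = 82.7203
  k=2: S(2,0) = 125.1011; S(2,1) = 94.9500; S(2,2) = 72.0657
  k=3: S(3,0) = 143.5966; S(3,1) = 108.9878; S(3,2) = 82.7203; S(3,3) = 62.7835
  k=4: S(4,0) = 164.8266; S(4,1) = 125.1011; S(4,2) = 94.9500; S(4,3) = 72.0657; S(4,4) = 54.6969
Terminal payoffs V(N, i) = max(S_T - K, 0):
  V(4,0) = 53.396553; V(4,1) = 13.671084; V(4,2) = 0.000000; V(4,3) = 0.000000; V(4,4) = 0.000000
Backward induction: V(k, i) = exp(-r*dt) * [p * V(k+1, i) + (1-p) * V(k+1, i+1)]; then take max(V_cont, immediate exercise) for American.
  V(3,0) = exp(-r*dt) * [p*53.396553 + (1-p)*13.671084] = 32.639162; exercise = 32.166589; V(3,0) = max -> 32.639162
  V(3,1) = exp(-r*dt) * [p*13.671084 + (1-p)*0.000000] = 6.547608; exercise = 0.000000; V(3,1) = max -> 6.547608
  V(3,2) = exp(-r*dt) * [p*0.000000 + (1-p)*0.000000] = 0.000000; exercise = 0.000000; V(3,2) = max -> 0.000000
  V(3,3) = exp(-r*dt) * [p*0.000000 + (1-p)*0.000000] = 0.000000; exercise = 0.000000; V(3,3) = max -> 0.000000
  V(2,0) = exp(-r*dt) * [p*32.639162 + (1-p)*6.547608] = 19.016090; exercise = 13.671084; V(2,0) = max -> 19.016090
  V(2,1) = exp(-r*dt) * [p*6.547608 + (1-p)*0.000000] = 3.135902; exercise = 0.000000; V(2,1) = max -> 3.135902
  V(2,2) = exp(-r*dt) * [p*0.000000 + (1-p)*0.000000] = 0.000000; exercise = 0.000000; V(2,2) = max -> 0.000000
  V(1,0) = exp(-r*dt) * [p*19.016090 + (1-p)*3.135902] = 10.728236; exercise = 0.000000; V(1,0) = max -> 10.728236
  V(1,1) = exp(-r*dt) * [p*3.135902 + (1-p)*0.000000] = 1.501904; exercise = 0.000000; V(1,1) = max -> 1.501904
  V(0,0) = exp(-r*dt) * [p*10.728236 + (1-p)*1.501904] = 5.914380; exercise = 0.000000; V(0,0) = max -> 5.914380


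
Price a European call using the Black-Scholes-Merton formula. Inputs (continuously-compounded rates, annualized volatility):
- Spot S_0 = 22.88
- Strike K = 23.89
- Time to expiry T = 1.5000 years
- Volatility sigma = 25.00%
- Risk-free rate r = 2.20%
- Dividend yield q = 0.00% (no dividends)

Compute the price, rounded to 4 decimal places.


d1 = (ln(S/K) + (r - q + 0.5*sigma^2) * T) / (sigma * sqrt(T)) = 0.11979052
d2 = d1 - sigma * sqrt(T) = -0.18639570
exp(-rT) = 0.96753856; exp(-qT) = 1.00000000
C = S_0 * exp(-qT) * N(d1) - K * exp(-rT) * N(d2)
N(d1) = 0.54767545; N(d2) = 0.42606723
C = 22.8800 * 1.00000000 * 0.54767545 - 23.8900 * 0.96753856 * 0.42606723 = 2.6825

Answer: Price = 2.6825


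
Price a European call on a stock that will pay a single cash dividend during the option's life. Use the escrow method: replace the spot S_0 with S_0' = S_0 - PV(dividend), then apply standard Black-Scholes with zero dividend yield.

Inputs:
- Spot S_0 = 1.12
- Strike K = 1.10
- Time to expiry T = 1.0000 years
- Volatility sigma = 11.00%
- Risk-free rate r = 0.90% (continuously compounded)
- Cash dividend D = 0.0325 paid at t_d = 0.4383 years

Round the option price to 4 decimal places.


Answer: Price = 0.0465

Derivation:
PV(D) = D * exp(-r * t_d) = 0.0325 * 0.99606307 = 0.03237205
S_0' = S_0 - PV(D) = 1.1200 - 0.03237205 = 1.08762795
d1 = (ln(S_0'/K) + (r + sigma^2/2)*T) / (sigma*sqrt(T)) = 0.03399048
d2 = d1 - sigma*sqrt(T) = -0.07600952
exp(-rT) = 0.99104038
N(d1) = 0.51355763; N(d2) = 0.46970576
C = S_0' * N(d1) - K * exp(-rT) * N(d2) = 1.08762795 * 0.51355763 - 1.1000 * 0.99104038 * 0.46970576 = 0.0465


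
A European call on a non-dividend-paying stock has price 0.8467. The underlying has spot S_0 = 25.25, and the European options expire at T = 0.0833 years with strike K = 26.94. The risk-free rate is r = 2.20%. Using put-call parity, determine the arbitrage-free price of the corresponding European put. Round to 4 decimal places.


Put-call parity: C - P = S_0 * exp(-qT) - K * exp(-rT).
S_0 * exp(-qT) = 25.2500 * 1.00000000 = 25.25000000
K * exp(-rT) = 26.9400 * 0.99816908 = 26.89067497
P = C - S*exp(-qT) + K*exp(-rT)
P = 0.8467 - 25.25000000 + 26.89067497 = 2.4874

Answer: Put price = 2.4874


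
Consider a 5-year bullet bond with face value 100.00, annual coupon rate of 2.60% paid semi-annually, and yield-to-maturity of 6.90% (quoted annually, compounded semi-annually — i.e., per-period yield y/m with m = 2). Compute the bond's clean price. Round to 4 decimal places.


Coupon per period c = face * coupon_rate / m = 1.300000
Periods per year m = 2; per-period yield y/m = 0.034500
Number of cashflows N = 10
Cashflows (t years, CF_t, discount factor 1/(1+y/m)^(m*t), PV):
  t = 0.5000: CF_t = 1.300000, DF = 0.966651, PV = 1.256646
  t = 1.0000: CF_t = 1.300000, DF = 0.934413, PV = 1.214737
  t = 1.5000: CF_t = 1.300000, DF = 0.903251, PV = 1.174226
  t = 2.0000: CF_t = 1.300000, DF = 0.873128, PV = 1.135067
  t = 2.5000: CF_t = 1.300000, DF = 0.844010, PV = 1.097213
  t = 3.0000: CF_t = 1.300000, DF = 0.815863, PV = 1.060621
  t = 3.5000: CF_t = 1.300000, DF = 0.788654, PV = 1.025250
  t = 4.0000: CF_t = 1.300000, DF = 0.762353, PV = 0.991059
  t = 4.5000: CF_t = 1.300000, DF = 0.736929, PV = 0.958007
  t = 5.0000: CF_t = 101.300000, DF = 0.712353, PV = 72.161324
Price P = sum_t PV_t = 82.074151

Answer: Price = 82.0742


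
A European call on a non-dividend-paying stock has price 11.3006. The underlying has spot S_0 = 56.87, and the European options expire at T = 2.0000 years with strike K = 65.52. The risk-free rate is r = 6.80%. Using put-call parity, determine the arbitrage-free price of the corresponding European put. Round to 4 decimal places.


Put-call parity: C - P = S_0 * exp(-qT) - K * exp(-rT).
S_0 * exp(-qT) = 56.8700 * 1.00000000 = 56.87000000
K * exp(-rT) = 65.5200 * 0.87284263 = 57.18864928
P = C - S*exp(-qT) + K*exp(-rT)
P = 11.3006 - 56.87000000 + 57.18864928 = 11.6192

Answer: Put price = 11.6192


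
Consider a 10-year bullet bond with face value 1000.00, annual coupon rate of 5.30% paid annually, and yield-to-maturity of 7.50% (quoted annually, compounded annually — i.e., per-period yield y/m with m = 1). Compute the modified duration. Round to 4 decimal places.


Coupon per period c = face * coupon_rate / m = 53.000000
Periods per year m = 1; per-period yield y/m = 0.075000
Number of cashflows N = 10
Cashflows (t years, CF_t, discount factor 1/(1+y/m)^(m*t), PV):
  t = 1.0000: CF_t = 53.000000, DF = 0.930233, PV = 49.302326
  t = 2.0000: CF_t = 53.000000, DF = 0.865333, PV = 45.862628
  t = 3.0000: CF_t = 53.000000, DF = 0.804961, PV = 42.662910
  t = 4.0000: CF_t = 53.000000, DF = 0.748801, PV = 39.686428
  t = 5.0000: CF_t = 53.000000, DF = 0.696559, PV = 36.917608
  t = 6.0000: CF_t = 53.000000, DF = 0.647962, PV = 34.341960
  t = 7.0000: CF_t = 53.000000, DF = 0.602755, PV = 31.946010
  t = 8.0000: CF_t = 53.000000, DF = 0.560702, PV = 29.717218
  t = 9.0000: CF_t = 53.000000, DF = 0.521583, PV = 27.643924
  t = 10.0000: CF_t = 1053.000000, DF = 0.485194, PV = 510.909207
Price P = sum_t PV_t = 848.990219
First compute Macaulay numerator sum_t t * PV_t:
  t * PV_t at t = 1.0000: 49.302326
  t * PV_t at t = 2.0000: 91.725257
  t * PV_t at t = 3.0000: 127.988731
  t * PV_t at t = 4.0000: 158.745712
  t * PV_t at t = 5.0000: 184.588038
  t * PV_t at t = 6.0000: 206.051763
  t * PV_t at t = 7.0000: 223.622068
  t * PV_t at t = 8.0000: 237.737747
  t * PV_t at t = 9.0000: 248.795317
  t * PV_t at t = 10.0000: 5109.092065
Macaulay duration D = 6637.649023 / 848.990219 = 7.818287
Modified duration = D / (1 + y/m) = 7.818287 / (1 + 0.075000) = 7.272825

Answer: Modified duration = 7.2728


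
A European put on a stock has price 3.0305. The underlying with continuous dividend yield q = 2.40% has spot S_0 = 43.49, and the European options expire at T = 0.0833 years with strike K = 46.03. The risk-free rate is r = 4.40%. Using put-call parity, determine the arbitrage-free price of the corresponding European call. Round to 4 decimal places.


Answer: Call price = 0.5720

Derivation:
Put-call parity: C - P = S_0 * exp(-qT) - K * exp(-rT).
S_0 * exp(-qT) = 43.4900 * 0.99800280 = 43.40314164
K * exp(-rT) = 46.0300 * 0.99634151 = 45.86159964
C = P + S*exp(-qT) - K*exp(-rT)
C = 3.0305 + 43.40314164 - 45.86159964 = 0.5720


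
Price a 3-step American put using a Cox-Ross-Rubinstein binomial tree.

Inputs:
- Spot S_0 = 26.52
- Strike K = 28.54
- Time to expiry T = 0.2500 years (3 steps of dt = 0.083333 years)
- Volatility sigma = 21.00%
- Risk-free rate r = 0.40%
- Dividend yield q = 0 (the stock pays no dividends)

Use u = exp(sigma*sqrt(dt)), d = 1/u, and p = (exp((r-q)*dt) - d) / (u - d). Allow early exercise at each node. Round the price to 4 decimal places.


Answer: Price = V(0,0) = 2.3822

Derivation:
dt = T/N = 0.083333
u = exp(sigma*sqrt(dt)) = 1.062497; d = 1/u = 0.941179
p = (exp((r-q)*dt) - d) / (u - d) = 0.487597
Discount per step: exp(-r*dt) = 0.999667
Stock lattice S(k, i) with i counting down-moves:
  k=0: S(0,0) = 26.5200
  k=1: S(1,0) = 28.1774; S(1,1) = 24.9601
  k=2: S(2,0) = 29.9384; S(2,1) = 26.5200; S(2,2) = 23.4919
  k=3: S(3,0) = 31.8095; S(3,1) = 28.1774; S(3,2) = 24.9601; S(3,3) = 22.1101
Terminal payoffs V(N, i) = max(K - S_T, 0):
  V(3,0) = 0.000000; V(3,1) = 0.362580; V(3,2) = 3.579929; V(3,3) = 6.429915
Backward induction: V(k, i) = exp(-r*dt) * [p * V(k+1, i) + (1-p) * V(k+1, i+1)]; then take max(V_cont, immediate exercise) for American.
  V(2,0) = exp(-r*dt) * [p*0.000000 + (1-p)*0.362580] = 0.185725; exercise = 0.000000; V(2,0) = max -> 0.185725
  V(2,1) = exp(-r*dt) * [p*0.362580 + (1-p)*3.579929] = 2.010488; exercise = 2.020000; V(2,1) = max -> 2.020000
  V(2,2) = exp(-r*dt) * [p*3.579929 + (1-p)*6.429915] = 5.038590; exercise = 5.048102; V(2,2) = max -> 5.048102
  V(1,0) = exp(-r*dt) * [p*0.185725 + (1-p)*2.020000] = 1.125237; exercise = 0.362580; V(1,0) = max -> 1.125237
  V(1,1) = exp(-r*dt) * [p*2.020000 + (1-p)*5.048102] = 3.570417; exercise = 3.579929; V(1,1) = max -> 3.579929
  V(0,0) = exp(-r*dt) * [p*1.125237 + (1-p)*3.579929] = 2.382234; exercise = 2.020000; V(0,0) = max -> 2.382234


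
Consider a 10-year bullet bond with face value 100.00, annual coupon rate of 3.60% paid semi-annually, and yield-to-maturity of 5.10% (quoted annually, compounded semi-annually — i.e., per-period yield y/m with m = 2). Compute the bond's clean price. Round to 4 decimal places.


Answer: Price = 88.3632

Derivation:
Coupon per period c = face * coupon_rate / m = 1.800000
Periods per year m = 2; per-period yield y/m = 0.025500
Number of cashflows N = 20
Cashflows (t years, CF_t, discount factor 1/(1+y/m)^(m*t), PV):
  t = 0.5000: CF_t = 1.800000, DF = 0.975134, PV = 1.755241
  t = 1.0000: CF_t = 1.800000, DF = 0.950886, PV = 1.711596
  t = 1.5000: CF_t = 1.800000, DF = 0.927242, PV = 1.669035
  t = 2.0000: CF_t = 1.800000, DF = 0.904185, PV = 1.627533
  t = 2.5000: CF_t = 1.800000, DF = 0.881702, PV = 1.587063
  t = 3.0000: CF_t = 1.800000, DF = 0.859777, PV = 1.547599
  t = 3.5000: CF_t = 1.800000, DF = 0.838398, PV = 1.509117
  t = 4.0000: CF_t = 1.800000, DF = 0.817551, PV = 1.471591
  t = 4.5000: CF_t = 1.800000, DF = 0.797222, PV = 1.434999
  t = 5.0000: CF_t = 1.800000, DF = 0.777398, PV = 1.399316
  t = 5.5000: CF_t = 1.800000, DF = 0.758067, PV = 1.364521
  t = 6.0000: CF_t = 1.800000, DF = 0.739217, PV = 1.330591
  t = 6.5000: CF_t = 1.800000, DF = 0.720836, PV = 1.297504
  t = 7.0000: CF_t = 1.800000, DF = 0.702912, PV = 1.265241
  t = 7.5000: CF_t = 1.800000, DF = 0.685433, PV = 1.233779
  t = 8.0000: CF_t = 1.800000, DF = 0.668389, PV = 1.203100
  t = 8.5000: CF_t = 1.800000, DF = 0.651769, PV = 1.173184
  t = 9.0000: CF_t = 1.800000, DF = 0.635562, PV = 1.144012
  t = 9.5000: CF_t = 1.800000, DF = 0.619758, PV = 1.115565
  t = 10.0000: CF_t = 101.800000, DF = 0.604347, PV = 61.522572
Price P = sum_t PV_t = 88.363161


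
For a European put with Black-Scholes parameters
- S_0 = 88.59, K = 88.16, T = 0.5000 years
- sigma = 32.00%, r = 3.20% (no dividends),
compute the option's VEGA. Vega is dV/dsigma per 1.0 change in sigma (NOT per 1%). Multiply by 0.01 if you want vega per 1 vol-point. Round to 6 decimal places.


d1 = 0.2053510528; d2 = -0.0209231172
phi(d1) = 0.3906188273; exp(-qT) = 1.0000000000; exp(-rT) = 0.9841273201
Vega = S * exp(-qT) * phi(d1) * sqrt(T) = 88.5900 * 1.0000000000 * 0.3906188273 * 0.7071067812 = 24.469375

Answer: Vega = 24.469375


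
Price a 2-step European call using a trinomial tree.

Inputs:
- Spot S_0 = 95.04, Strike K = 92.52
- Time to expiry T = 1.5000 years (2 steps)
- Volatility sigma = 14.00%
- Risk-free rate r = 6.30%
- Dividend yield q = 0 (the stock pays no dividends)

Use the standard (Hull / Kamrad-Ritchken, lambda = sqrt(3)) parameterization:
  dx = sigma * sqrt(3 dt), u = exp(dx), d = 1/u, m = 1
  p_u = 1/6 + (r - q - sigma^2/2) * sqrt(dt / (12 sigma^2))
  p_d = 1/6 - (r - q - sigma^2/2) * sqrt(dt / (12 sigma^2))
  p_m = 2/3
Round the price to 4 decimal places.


dt = T/N = 0.750000; dx = sigma*sqrt(3*dt) = 0.210000
u = exp(dx) = 1.233678; d = 1/u = 0.810584
p_u = 0.261667, p_m = 0.666667, p_d = 0.071667
Discount per step: exp(-r*dt) = 0.953849
Stock lattice S(k, j) with j the centered position index:
  k=0: S(0,+0) = 95.0400
  k=1: S(1,-1) = 77.0379; S(1,+0) = 95.0400; S(1,+1) = 117.2488
  k=2: S(2,-2) = 62.4457; S(2,-1) = 77.0379; S(2,+0) = 95.0400; S(2,+1) = 117.2488; S(2,+2) = 144.6472
Terminal payoffs V(N, j) = max(S_T - K, 0):
  V(2,-2) = 0.000000; V(2,-1) = 0.000000; V(2,+0) = 2.520000; V(2,+1) = 24.728763; V(2,+2) = 52.127226
Backward induction: V(k, j) = exp(-r*dt) * [p_u * V(k+1, j+1) + p_m * V(k+1, j) + p_d * V(k+1, j-1)]
  V(1,-1) = exp(-r*dt) * [p_u*2.520000 + p_m*0.000000 + p_d*0.000000] = 0.628968
  V(1,+0) = exp(-r*dt) * [p_u*24.728763 + p_m*2.520000 + p_d*0.000000] = 7.774530
  V(1,+1) = exp(-r*dt) * [p_u*52.127226 + p_m*24.728763 + p_d*2.520000] = 28.907726
  V(0,+0) = exp(-r*dt) * [p_u*28.907726 + p_m*7.774530 + p_d*0.628968] = 12.201906

Answer: Price = V(0,0) = 12.2019


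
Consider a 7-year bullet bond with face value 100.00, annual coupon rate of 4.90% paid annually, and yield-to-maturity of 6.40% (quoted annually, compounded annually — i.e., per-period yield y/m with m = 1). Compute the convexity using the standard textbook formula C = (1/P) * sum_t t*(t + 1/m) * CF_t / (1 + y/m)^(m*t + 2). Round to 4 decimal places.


Coupon per period c = face * coupon_rate / m = 4.900000
Periods per year m = 1; per-period yield y/m = 0.064000
Number of cashflows N = 7
Cashflows (t years, CF_t, discount factor 1/(1+y/m)^(m*t), PV):
  t = 1.0000: CF_t = 4.900000, DF = 0.939850, PV = 4.605263
  t = 2.0000: CF_t = 4.900000, DF = 0.883317, PV = 4.328255
  t = 3.0000: CF_t = 4.900000, DF = 0.830185, PV = 4.067909
  t = 4.0000: CF_t = 4.900000, DF = 0.780249, PV = 3.823222
  t = 5.0000: CF_t = 4.900000, DF = 0.733317, PV = 3.593254
  t = 6.0000: CF_t = 4.900000, DF = 0.689208, PV = 3.377119
  t = 7.0000: CF_t = 104.900000, DF = 0.647752, PV = 67.949160
Price P = sum_t PV_t = 91.744182
Convexity numerator sum_t t*(t + 1/m) * CF_t / (1+y/m)^(m*t + 2):
  t = 1.0000: term = 8.135817
  t = 2.0000: term = 22.939335
  t = 3.0000: term = 43.119050
  t = 4.0000: term = 67.542372
  t = 5.0000: term = 95.219509
  t = 6.0000: term = 125.288828
  t = 7.0000: term = 3361.157501
Convexity = (1/P) * sum = 3723.402412 / 91.744182 = 40.584616

Answer: Convexity = 40.5846


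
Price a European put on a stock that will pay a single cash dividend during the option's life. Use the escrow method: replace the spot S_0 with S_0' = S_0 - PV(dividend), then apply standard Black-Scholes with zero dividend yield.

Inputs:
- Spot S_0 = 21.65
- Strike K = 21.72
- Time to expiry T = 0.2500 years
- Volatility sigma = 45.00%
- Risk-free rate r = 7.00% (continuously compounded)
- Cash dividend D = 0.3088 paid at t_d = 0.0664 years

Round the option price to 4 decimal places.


PV(D) = D * exp(-r * t_d) = 0.3088 * 0.99536279 = 0.30736803
S_0' = S_0 - PV(D) = 21.6500 - 0.30736803 = 21.34263197
d1 = (ln(S_0'/K) + (r + sigma^2/2)*T) / (sigma*sqrt(T)) = 0.11238035
d2 = d1 - sigma*sqrt(T) = -0.11261965
exp(-rT) = 0.98265224
N(-d1) = 0.45526092; N(-d2) = 0.54483395
P = K * exp(-rT) * N(-d2) - S_0' * N(-d1) = 21.7200 * 0.98265224 * 0.54483395 - 21.34263197 * 0.45526092 = 1.9120

Answer: Price = 1.9120


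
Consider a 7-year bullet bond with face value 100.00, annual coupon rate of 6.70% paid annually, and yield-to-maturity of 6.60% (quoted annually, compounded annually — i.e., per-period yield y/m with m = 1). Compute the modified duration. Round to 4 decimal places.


Coupon per period c = face * coupon_rate / m = 6.700000
Periods per year m = 1; per-period yield y/m = 0.066000
Number of cashflows N = 7
Cashflows (t years, CF_t, discount factor 1/(1+y/m)^(m*t), PV):
  t = 1.0000: CF_t = 6.700000, DF = 0.938086, PV = 6.285178
  t = 2.0000: CF_t = 6.700000, DF = 0.880006, PV = 5.896040
  t = 3.0000: CF_t = 6.700000, DF = 0.825521, PV = 5.530994
  t = 4.0000: CF_t = 6.700000, DF = 0.774410, PV = 5.188550
  t = 5.0000: CF_t = 6.700000, DF = 0.726464, PV = 4.867307
  t = 6.0000: CF_t = 6.700000, DF = 0.681486, PV = 4.565954
  t = 7.0000: CF_t = 106.700000, DF = 0.639292, PV = 68.212503
Price P = sum_t PV_t = 100.546527
First compute Macaulay numerator sum_t t * PV_t:
  t * PV_t at t = 1.0000: 6.285178
  t * PV_t at t = 2.0000: 11.792079
  t * PV_t at t = 3.0000: 16.592982
  t * PV_t at t = 4.0000: 20.754199
  t * PV_t at t = 5.0000: 24.336537
  t * PV_t at t = 6.0000: 27.395727
  t * PV_t at t = 7.0000: 477.487522
Macaulay duration D = 584.644224 / 100.546527 = 5.814664
Modified duration = D / (1 + y/m) = 5.814664 / (1 + 0.066000) = 5.454656

Answer: Modified duration = 5.4547


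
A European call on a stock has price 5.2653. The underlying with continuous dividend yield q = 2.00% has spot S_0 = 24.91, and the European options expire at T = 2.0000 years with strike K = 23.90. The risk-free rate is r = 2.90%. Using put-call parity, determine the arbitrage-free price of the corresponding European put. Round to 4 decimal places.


Answer: Put price = 3.8853

Derivation:
Put-call parity: C - P = S_0 * exp(-qT) - K * exp(-rT).
S_0 * exp(-qT) = 24.9100 * 0.96078944 = 23.93326493
K * exp(-rT) = 23.9000 * 0.94364995 = 22.55323374
P = C - S*exp(-qT) + K*exp(-rT)
P = 5.2653 - 23.93326493 + 22.55323374 = 3.8853


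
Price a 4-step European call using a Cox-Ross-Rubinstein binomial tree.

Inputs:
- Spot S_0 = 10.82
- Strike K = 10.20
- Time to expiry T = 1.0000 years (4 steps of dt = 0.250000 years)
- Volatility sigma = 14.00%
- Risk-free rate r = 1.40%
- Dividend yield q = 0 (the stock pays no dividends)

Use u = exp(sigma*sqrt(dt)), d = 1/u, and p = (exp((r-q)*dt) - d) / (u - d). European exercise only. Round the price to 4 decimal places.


Answer: Price = V(0,0) = 1.0688

Derivation:
dt = T/N = 0.250000
u = exp(sigma*sqrt(dt)) = 1.072508; d = 1/u = 0.932394
p = (exp((r-q)*dt) - d) / (u - d) = 0.507531
Discount per step: exp(-r*dt) = 0.996506
Stock lattice S(k, i) with i counting down-moves:
  k=0: S(0,0) = 10.8200
  k=1: S(1,0) = 11.6045; S(1,1) = 10.0885
  k=2: S(2,0) = 12.4460; S(2,1) = 10.8200; S(2,2) = 9.4065
  k=3: S(3,0) = 13.3484; S(3,1) = 11.6045; S(3,2) = 10.0885; S(3,3) = 8.7705
  k=4: S(4,0) = 14.3163; S(4,1) = 12.4460; S(4,2) = 10.8200; S(4,3) = 9.4065; S(4,4) = 8.1776
Terminal payoffs V(N, i) = max(S_T - K, 0):
  V(4,0) = 4.116265; V(4,1) = 2.245963; V(4,2) = 0.620000; V(4,3) = 0.000000; V(4,4) = 0.000000
Backward induction: V(k, i) = exp(-r*dt) * [p * V(k+1, i) + (1-p) * V(k+1, i+1)].
  V(3,0) = exp(-r*dt) * [p*4.116265 + (1-p)*2.245963] = 3.184034
  V(3,1) = exp(-r*dt) * [p*2.245963 + (1-p)*0.620000] = 1.440176
  V(3,2) = exp(-r*dt) * [p*0.620000 + (1-p)*0.000000] = 0.313569
  V(3,3) = exp(-r*dt) * [p*0.000000 + (1-p)*0.000000] = 0.000000
  V(2,0) = exp(-r*dt) * [p*3.184034 + (1-p)*1.440176] = 2.317113
  V(2,1) = exp(-r*dt) * [p*1.440176 + (1-p)*0.313569] = 0.882263
  V(2,2) = exp(-r*dt) * [p*0.313569 + (1-p)*0.000000] = 0.158590
  V(1,0) = exp(-r*dt) * [p*2.317113 + (1-p)*0.882263] = 1.604867
  V(1,1) = exp(-r*dt) * [p*0.882263 + (1-p)*0.158590] = 0.524039
  V(0,0) = exp(-r*dt) * [p*1.604867 + (1-p)*0.524039] = 1.068844
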